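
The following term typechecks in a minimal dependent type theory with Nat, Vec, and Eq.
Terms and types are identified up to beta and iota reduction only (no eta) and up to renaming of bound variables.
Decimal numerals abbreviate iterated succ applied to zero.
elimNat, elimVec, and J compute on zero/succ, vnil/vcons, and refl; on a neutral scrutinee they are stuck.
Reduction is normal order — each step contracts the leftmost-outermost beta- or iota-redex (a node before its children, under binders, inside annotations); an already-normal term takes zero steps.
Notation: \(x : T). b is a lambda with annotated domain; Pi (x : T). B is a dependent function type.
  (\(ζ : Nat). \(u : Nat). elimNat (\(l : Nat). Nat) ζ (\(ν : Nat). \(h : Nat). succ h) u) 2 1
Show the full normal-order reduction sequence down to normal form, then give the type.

normal-order reduction:
  (\(ζ : Nat). \(u : Nat). elimNat (\(l : Nat). Nat) ζ (\(ν : Nat). \(h : Nat). succ h) u) 2 1
  ~> (\(ζ : Nat). elimNat (\(u : Nat). Nat) 2 (\(l : Nat). \(ν : Nat). succ ν) ζ) 1
  ~> elimNat (\(ζ : Nat). Nat) 2 (\(u : Nat). \(l : Nat). succ l) 1
  ~> (\(ζ : Nat). \(u : Nat). succ u) 0 (elimNat (\(l : Nat). Nat) 2 (\(ν : Nat). \(h : Nat). succ h) 0)
  ~> (\(ζ : Nat). succ ζ) (elimNat (\(u : Nat). Nat) 2 (\(l : Nat). \(ν : Nat). succ ν) 0)
  ~> succ (elimNat (\(ζ : Nat). Nat) 2 (\(u : Nat). \(l : Nat). succ l) 0)
  ~> 3
the term's type:
  Nat


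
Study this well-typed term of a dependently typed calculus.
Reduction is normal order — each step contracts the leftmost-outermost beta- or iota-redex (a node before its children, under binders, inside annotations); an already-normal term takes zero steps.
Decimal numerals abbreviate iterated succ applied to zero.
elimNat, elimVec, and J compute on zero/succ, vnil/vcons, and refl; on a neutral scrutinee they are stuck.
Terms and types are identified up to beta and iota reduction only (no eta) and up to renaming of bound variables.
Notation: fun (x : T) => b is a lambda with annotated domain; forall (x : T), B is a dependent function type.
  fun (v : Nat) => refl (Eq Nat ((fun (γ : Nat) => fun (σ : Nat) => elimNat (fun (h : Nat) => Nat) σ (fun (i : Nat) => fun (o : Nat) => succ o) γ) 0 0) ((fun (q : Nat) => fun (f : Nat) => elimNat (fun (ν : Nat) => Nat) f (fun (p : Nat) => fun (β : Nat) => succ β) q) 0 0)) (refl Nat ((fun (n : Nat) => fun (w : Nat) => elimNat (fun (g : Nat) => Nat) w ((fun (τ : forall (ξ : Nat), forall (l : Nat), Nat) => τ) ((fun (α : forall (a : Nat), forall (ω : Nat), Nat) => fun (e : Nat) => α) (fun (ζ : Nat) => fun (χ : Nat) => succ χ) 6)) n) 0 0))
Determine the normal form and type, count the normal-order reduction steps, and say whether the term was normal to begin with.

normal form:
  fun (v : Nat) => refl (Eq Nat 0 0) (refl Nat 0)
type:
  forall (v : Nat), Eq (Eq Nat 0 0) (refl Nat 0) (refl Nat 0)
reduction steps (normal order): 9
already normal: no
first contracted redex: a beta-redex


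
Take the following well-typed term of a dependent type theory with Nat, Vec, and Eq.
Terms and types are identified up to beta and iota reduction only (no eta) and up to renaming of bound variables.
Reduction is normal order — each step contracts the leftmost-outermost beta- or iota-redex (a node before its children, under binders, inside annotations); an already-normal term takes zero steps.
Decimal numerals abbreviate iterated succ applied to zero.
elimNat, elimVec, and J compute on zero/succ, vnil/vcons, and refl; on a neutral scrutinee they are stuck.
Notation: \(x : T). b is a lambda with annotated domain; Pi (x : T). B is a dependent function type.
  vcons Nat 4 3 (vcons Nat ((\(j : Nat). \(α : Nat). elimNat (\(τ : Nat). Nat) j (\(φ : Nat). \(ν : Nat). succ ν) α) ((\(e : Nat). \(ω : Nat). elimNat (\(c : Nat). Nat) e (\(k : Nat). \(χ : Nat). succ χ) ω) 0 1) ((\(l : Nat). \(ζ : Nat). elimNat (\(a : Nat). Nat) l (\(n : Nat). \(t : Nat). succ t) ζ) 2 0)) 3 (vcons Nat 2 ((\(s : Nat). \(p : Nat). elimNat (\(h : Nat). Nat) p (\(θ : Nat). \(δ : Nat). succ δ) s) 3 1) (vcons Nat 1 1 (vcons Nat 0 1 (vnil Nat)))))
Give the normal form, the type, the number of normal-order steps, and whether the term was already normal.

normal form:
  vcons Nat 4 3 (vcons Nat 3 3 (vcons Nat 2 4 (vcons Nat 1 1 (vcons Nat 0 1 (vnil Nat)))))
type:
  Vec Nat 5
normal-order step count: 30
term was already normal: no
first contracted redex: a beta-redex


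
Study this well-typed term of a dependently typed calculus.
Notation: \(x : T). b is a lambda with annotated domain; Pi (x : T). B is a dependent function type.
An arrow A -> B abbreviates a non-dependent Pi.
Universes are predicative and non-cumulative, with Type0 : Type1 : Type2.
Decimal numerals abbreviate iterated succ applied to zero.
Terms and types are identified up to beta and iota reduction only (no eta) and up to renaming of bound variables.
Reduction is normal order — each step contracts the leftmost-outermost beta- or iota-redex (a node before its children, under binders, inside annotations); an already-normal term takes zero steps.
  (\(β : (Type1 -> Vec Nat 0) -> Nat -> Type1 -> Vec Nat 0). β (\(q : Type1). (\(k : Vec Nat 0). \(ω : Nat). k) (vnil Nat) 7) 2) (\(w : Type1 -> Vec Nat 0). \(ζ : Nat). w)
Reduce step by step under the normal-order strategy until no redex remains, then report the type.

normal-order reduction:
  (\(β : (Type1 -> Vec Nat 0) -> Nat -> Type1 -> Vec Nat 0). β (\(q : Type1). (\(k : Vec Nat 0). \(ω : Nat). k) (vnil Nat) 7) 2) (\(w : Type1 -> Vec Nat 0). \(ζ : Nat). w)
  ~> (\(β : Type1 -> Vec Nat 0). \(q : Nat). β) (\(k : Type1). (\(ω : Vec Nat 0). \(w : Nat). ω) (vnil Nat) 7) 2
  ~> (\(β : Nat). \(q : Type1). (\(k : Vec Nat 0). \(ω : Nat). k) (vnil Nat) 7) 2
  ~> \(β : Type1). (\(q : Vec Nat 0). \(k : Nat). q) (vnil Nat) 7
  ~> \(β : Type1). (\(q : Nat). vnil Nat) 7
  ~> \(β : Type1). vnil Nat
inferred type:
  Type1 -> Vec Nat 0


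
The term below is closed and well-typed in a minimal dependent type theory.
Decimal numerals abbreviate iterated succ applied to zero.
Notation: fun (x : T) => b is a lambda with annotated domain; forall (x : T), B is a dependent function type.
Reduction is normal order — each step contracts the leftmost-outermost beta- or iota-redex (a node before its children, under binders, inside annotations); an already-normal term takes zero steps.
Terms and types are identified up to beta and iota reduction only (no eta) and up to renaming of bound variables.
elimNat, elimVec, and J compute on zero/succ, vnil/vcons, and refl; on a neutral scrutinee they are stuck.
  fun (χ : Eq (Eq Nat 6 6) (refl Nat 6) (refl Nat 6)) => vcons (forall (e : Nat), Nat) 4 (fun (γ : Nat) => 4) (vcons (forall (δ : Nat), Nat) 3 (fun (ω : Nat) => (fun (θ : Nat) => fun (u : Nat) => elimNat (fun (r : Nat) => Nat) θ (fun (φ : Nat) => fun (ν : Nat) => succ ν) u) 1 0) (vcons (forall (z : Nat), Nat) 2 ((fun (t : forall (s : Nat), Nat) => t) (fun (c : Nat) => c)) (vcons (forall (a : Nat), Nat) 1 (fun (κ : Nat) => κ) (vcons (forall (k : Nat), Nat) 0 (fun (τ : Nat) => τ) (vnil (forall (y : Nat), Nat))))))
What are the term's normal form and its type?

resulting normal form:
  fun (χ : Eq (Eq Nat 6 6) (refl Nat 6) (refl Nat 6)) => vcons (forall (e : Nat), Nat) 4 (fun (γ : Nat) => 4) (vcons (forall (δ : Nat), Nat) 3 (fun (ω : Nat) => 1) (vcons (forall (θ : Nat), Nat) 2 (fun (u : Nat) => u) (vcons (forall (r : Nat), Nat) 1 (fun (φ : Nat) => φ) (vcons (forall (ν : Nat), Nat) 0 (fun (z : Nat) => z) (vnil (forall (t : Nat), Nat))))))
inferred type:
  forall (χ : Eq (Eq Nat 6 6) (refl Nat 6) (refl Nat 6)), Vec (forall (e : Nat), Nat) 5
observation: 4 normal-order steps normalize the term, beginning with a beta-redex.


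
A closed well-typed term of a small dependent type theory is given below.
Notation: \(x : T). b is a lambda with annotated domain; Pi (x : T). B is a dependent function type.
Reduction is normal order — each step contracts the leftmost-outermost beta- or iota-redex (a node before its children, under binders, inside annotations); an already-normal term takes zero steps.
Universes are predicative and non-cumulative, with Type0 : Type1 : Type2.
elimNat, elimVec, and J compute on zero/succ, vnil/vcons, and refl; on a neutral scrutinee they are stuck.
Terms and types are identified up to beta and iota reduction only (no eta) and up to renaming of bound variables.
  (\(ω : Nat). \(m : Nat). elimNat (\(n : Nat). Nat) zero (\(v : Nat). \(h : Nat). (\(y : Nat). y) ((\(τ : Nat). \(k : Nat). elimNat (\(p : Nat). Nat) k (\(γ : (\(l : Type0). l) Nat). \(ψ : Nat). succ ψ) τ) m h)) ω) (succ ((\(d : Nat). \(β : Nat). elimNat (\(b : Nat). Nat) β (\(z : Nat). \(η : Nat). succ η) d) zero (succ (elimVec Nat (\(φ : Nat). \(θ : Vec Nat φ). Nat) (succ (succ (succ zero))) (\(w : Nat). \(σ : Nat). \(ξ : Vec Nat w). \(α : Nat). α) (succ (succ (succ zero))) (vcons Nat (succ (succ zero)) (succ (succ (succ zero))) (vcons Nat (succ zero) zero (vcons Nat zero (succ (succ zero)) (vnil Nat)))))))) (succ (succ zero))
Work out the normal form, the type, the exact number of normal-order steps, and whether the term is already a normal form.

resulting normal form:
  succ (succ (succ (succ (succ (succ (succ (succ (succ (succ zero)))))))))
inferred type:
  Nat
steps to reach normal form (normal order): 57
already normal: no
first contracted redex: a beta-redex


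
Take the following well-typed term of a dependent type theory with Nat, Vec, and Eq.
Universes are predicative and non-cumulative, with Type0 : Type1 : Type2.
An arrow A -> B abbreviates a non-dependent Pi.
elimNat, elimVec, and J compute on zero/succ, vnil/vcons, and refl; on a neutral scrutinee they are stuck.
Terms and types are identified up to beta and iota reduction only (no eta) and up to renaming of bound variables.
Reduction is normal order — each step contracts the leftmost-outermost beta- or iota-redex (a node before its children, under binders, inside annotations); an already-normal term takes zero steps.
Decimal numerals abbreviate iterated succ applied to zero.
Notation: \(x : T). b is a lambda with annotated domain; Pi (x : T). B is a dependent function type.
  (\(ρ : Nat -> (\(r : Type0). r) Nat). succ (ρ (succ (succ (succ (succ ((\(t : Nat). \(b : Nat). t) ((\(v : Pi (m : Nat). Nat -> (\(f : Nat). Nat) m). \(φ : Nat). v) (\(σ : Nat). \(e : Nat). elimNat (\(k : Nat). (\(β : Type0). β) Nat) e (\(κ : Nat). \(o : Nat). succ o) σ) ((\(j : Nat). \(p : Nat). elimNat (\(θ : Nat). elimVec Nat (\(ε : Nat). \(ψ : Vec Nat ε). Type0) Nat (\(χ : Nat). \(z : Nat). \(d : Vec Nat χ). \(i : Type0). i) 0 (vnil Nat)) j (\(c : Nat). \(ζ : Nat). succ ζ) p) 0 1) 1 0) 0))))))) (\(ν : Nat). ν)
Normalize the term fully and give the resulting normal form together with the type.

normal form:
  6
inferred type:
  Nat
observation: the leftmost-outermost redex is a beta-redex, and normalization takes 12 steps.


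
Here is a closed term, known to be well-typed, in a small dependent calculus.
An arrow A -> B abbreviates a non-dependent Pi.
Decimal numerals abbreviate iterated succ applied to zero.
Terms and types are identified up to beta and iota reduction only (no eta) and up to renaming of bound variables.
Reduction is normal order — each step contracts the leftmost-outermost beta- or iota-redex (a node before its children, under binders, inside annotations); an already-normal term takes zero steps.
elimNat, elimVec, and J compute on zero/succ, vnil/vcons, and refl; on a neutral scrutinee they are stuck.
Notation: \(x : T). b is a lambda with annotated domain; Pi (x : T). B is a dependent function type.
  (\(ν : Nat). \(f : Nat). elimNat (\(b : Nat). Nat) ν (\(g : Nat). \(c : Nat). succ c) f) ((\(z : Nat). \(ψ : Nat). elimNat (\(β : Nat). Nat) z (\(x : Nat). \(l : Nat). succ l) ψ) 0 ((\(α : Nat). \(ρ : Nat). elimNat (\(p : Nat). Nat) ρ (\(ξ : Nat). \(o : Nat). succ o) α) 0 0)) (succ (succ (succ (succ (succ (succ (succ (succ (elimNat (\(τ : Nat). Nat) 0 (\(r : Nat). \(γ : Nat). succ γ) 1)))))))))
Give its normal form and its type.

resulting normal form:
  9
the term's type:
  Nat


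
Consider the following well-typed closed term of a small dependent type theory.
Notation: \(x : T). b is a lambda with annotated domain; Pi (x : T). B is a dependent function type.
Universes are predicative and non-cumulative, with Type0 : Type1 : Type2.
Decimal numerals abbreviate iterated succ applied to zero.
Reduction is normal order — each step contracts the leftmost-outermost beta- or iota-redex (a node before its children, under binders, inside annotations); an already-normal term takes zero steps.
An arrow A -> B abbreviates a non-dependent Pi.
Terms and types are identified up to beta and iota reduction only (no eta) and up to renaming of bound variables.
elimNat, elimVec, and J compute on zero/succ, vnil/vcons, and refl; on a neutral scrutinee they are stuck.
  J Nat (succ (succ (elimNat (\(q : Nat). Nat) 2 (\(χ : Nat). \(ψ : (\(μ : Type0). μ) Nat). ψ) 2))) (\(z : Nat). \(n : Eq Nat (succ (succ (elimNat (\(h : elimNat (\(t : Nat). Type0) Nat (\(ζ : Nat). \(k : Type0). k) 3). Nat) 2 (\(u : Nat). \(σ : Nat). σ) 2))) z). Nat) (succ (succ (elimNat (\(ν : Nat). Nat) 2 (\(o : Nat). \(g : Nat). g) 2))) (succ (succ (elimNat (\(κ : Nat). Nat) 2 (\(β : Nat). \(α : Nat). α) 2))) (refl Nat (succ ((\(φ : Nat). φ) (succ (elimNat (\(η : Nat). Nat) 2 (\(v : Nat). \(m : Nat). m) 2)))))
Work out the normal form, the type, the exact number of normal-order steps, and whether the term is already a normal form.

normal form:
  4
inferred type:
  Nat
normal-order step count: 8
already normal: no
first contracted redex: a J iota-redex


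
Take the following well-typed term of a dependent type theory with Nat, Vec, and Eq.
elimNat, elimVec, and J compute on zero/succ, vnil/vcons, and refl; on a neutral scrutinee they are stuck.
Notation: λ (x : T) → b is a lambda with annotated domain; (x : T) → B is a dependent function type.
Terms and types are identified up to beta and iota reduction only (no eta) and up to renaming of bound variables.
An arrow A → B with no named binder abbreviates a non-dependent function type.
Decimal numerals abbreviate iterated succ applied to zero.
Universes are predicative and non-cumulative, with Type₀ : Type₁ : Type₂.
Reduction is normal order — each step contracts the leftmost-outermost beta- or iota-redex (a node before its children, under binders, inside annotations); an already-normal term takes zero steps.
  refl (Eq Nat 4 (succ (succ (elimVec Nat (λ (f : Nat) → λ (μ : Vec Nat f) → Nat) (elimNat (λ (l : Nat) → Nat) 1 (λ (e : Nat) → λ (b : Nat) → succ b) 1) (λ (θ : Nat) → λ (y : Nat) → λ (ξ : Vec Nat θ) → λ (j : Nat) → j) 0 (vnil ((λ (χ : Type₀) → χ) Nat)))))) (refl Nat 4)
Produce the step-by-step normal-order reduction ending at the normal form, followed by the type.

normal-order reduction sequence:
  refl (Eq Nat 4 (succ (succ (elimVec Nat (λ (f : Nat) → λ (μ : Vec Nat f) → Nat) (elimNat (λ (l : Nat) → Nat) 1 (λ (e : Nat) → λ (b : Nat) → succ b) 1) (λ (θ : Nat) → λ (y : Nat) → λ (ξ : Vec Nat θ) → λ (j : Nat) → j) 0 (vnil ((λ (χ : Type₀) → χ) Nat)))))) (refl Nat 4)
  ~> refl (Eq Nat 4 (succ (succ (elimNat (λ (f : Nat) → Nat) 1 (λ (μ : Nat) → λ (l : Nat) → succ l) 1)))) (refl Nat 4)
  ~> refl (Eq Nat 4 (succ (succ ((λ (f : Nat) → λ (μ : Nat) → succ μ) 0 (elimNat (λ (l : Nat) → Nat) 1 (λ (e : Nat) → λ (b : Nat) → succ b) 0))))) (refl Nat 4)
  ~> refl (Eq Nat 4 (succ (succ ((λ (f : Nat) → succ f) (elimNat (λ (μ : Nat) → Nat) 1 (λ (l : Nat) → λ (e : Nat) → succ e) 0))))) (refl Nat 4)
  ~> refl (Eq Nat 4 (succ (succ (succ (elimNat (λ (f : Nat) → Nat) 1 (λ (μ : Nat) → λ (l : Nat) → succ l) 0))))) (refl Nat 4)
  ~> refl (Eq Nat 4 4) (refl Nat 4)
the term's type:
  Eq (Eq Nat 4 4) (refl Nat 4) (refl Nat 4)


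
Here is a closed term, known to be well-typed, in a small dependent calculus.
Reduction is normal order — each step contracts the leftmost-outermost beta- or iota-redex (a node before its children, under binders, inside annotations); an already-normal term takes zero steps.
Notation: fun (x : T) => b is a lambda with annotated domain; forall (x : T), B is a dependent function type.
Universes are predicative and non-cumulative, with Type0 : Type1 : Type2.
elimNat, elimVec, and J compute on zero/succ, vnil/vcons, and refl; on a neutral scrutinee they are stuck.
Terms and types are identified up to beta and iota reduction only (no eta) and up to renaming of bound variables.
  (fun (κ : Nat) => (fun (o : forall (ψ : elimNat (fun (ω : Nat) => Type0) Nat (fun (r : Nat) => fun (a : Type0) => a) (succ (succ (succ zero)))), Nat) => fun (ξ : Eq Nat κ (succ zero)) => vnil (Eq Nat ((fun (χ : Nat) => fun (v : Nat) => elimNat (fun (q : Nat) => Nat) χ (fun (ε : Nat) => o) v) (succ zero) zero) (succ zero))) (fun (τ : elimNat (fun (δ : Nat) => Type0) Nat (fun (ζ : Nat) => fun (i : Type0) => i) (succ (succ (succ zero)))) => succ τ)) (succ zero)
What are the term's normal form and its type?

reduced normal form:
  fun (κ : Eq Nat (succ zero) (succ zero)) => vnil (Eq Nat (succ zero) (succ zero))
the term's type:
  forall (κ : Eq Nat (succ zero) (succ zero)), Vec (Eq Nat (succ zero) (succ zero)) zero


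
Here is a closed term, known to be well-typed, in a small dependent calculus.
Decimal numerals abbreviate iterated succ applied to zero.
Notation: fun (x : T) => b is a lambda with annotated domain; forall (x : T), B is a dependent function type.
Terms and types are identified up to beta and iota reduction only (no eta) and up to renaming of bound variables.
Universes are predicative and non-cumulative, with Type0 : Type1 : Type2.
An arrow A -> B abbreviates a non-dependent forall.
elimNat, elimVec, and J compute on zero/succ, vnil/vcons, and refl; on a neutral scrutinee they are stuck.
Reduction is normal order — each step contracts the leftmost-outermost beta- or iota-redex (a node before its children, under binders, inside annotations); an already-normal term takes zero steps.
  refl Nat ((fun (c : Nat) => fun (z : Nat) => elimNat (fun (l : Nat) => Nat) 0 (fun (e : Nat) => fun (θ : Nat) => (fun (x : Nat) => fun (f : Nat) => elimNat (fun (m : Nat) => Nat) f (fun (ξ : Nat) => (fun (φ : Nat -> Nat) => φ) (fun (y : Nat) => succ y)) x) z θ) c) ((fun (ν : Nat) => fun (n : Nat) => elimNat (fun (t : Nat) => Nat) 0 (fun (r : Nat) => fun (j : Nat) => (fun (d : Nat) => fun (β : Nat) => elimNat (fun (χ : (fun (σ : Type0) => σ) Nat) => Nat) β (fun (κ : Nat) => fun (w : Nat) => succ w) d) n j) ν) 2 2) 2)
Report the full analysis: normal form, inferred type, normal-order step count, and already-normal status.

resulting normal form:
  refl Nat 8
type:
  Eq Nat 8 8
steps to reach normal form (normal order): 53
started in normal form: no
first redex: a beta-redex


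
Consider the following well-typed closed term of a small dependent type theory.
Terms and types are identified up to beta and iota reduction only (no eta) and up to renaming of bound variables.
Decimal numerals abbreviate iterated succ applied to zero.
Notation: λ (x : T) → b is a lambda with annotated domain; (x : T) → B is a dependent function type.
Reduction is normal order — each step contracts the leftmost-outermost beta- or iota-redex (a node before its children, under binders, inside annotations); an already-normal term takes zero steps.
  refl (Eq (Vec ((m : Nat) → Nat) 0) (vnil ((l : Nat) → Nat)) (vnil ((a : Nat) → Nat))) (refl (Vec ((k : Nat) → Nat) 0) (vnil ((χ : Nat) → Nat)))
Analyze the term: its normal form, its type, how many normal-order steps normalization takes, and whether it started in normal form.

resulting normal form:
  refl (Eq (Vec ((m : Nat) → Nat) 0) (vnil ((l : Nat) → Nat)) (vnil ((a : Nat) → Nat))) (refl (Vec ((k : Nat) → Nat) 0) (vnil ((χ : Nat) → Nat)))
type:
  Eq (Eq (Vec ((m : Nat) → Nat) 0) (vnil ((l : Nat) → Nat)) (vnil ((a : Nat) → Nat))) (refl (Vec ((k : Nat) → Nat) 0) (vnil ((χ : Nat) → Nat))) (refl (Vec ((r : Nat) → Nat) 0) (vnil ((p : Nat) → Nat)))
reduction steps (normal order): 0
term was already normal: yes


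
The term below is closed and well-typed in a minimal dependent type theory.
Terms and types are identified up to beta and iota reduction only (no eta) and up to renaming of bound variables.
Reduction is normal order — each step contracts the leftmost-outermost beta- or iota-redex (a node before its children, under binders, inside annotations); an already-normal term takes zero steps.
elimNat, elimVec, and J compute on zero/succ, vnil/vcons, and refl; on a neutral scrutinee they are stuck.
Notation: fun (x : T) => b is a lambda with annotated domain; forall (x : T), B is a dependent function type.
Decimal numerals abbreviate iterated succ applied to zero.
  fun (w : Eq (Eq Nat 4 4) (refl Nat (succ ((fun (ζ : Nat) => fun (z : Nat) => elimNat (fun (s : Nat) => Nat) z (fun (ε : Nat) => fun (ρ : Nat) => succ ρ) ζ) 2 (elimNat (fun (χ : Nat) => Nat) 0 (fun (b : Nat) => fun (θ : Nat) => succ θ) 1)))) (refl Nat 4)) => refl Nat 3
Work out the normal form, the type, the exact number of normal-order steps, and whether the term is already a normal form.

normal form:
  fun (w : Eq (Eq Nat 4 4) (refl Nat 4) (refl Nat 4)) => refl Nat 3
the term's type:
  forall (w : Eq (Eq Nat 4 4) (refl Nat 4) (refl Nat 4)), Eq Nat 3 3
reduction steps (normal order): 13
term was already normal: no
first redex: a beta-redex


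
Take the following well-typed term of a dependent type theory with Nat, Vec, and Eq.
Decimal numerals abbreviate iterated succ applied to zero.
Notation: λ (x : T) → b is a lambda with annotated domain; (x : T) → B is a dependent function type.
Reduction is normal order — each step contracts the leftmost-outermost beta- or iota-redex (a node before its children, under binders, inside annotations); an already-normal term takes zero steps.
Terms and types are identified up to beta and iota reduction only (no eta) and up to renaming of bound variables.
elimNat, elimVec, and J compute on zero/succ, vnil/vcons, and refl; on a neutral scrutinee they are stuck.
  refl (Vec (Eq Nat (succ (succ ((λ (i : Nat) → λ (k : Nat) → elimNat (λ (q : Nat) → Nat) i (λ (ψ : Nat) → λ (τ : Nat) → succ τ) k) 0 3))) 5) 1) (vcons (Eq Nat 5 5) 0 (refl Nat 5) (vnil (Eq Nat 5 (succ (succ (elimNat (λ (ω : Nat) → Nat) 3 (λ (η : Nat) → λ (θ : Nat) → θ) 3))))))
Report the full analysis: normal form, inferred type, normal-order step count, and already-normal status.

reduced normal form:
  refl (Vec (Eq Nat 5 5) 1) (vcons (Eq Nat 5 5) 0 (refl Nat 5) (vnil (Eq Nat 5 5)))
inferred type:
  Eq (Vec (Eq Nat 5 5) 1) (vcons (Eq Nat 5 5) 0 (refl Nat 5) (vnil (Eq Nat 5 5))) (vcons (Eq Nat 5 5) 0 (refl Nat 5) (vnil (Eq Nat 5 5)))
normal-order step count: 22
term was already normal: no
first contracted redex: a beta-redex


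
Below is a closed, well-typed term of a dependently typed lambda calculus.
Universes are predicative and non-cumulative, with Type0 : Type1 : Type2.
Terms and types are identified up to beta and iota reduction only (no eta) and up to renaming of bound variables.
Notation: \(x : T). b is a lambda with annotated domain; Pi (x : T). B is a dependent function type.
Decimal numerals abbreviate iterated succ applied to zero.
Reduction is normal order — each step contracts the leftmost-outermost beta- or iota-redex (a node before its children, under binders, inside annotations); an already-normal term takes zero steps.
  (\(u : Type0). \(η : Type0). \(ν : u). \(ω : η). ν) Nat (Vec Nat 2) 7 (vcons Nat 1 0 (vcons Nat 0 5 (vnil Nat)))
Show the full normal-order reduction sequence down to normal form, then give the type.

reduction (normal order):
  (\(u : Type0). \(η : Type0). \(ν : u). \(ω : η). ν) Nat (Vec Nat 2) 7 (vcons Nat 1 0 (vcons Nat 0 5 (vnil Nat)))
  ~> (\(u : Type0). \(η : Nat). \(ν : u). η) (Vec Nat 2) 7 (vcons Nat 1 0 (vcons Nat 0 5 (vnil Nat)))
  ~> (\(u : Nat). \(η : Vec Nat 2). u) 7 (vcons Nat 1 0 (vcons Nat 0 5 (vnil Nat)))
  ~> (\(u : Vec Nat 2). 7) (vcons Nat 1 0 (vcons Nat 0 5 (vnil Nat)))
  ~> 7
type:
  Nat


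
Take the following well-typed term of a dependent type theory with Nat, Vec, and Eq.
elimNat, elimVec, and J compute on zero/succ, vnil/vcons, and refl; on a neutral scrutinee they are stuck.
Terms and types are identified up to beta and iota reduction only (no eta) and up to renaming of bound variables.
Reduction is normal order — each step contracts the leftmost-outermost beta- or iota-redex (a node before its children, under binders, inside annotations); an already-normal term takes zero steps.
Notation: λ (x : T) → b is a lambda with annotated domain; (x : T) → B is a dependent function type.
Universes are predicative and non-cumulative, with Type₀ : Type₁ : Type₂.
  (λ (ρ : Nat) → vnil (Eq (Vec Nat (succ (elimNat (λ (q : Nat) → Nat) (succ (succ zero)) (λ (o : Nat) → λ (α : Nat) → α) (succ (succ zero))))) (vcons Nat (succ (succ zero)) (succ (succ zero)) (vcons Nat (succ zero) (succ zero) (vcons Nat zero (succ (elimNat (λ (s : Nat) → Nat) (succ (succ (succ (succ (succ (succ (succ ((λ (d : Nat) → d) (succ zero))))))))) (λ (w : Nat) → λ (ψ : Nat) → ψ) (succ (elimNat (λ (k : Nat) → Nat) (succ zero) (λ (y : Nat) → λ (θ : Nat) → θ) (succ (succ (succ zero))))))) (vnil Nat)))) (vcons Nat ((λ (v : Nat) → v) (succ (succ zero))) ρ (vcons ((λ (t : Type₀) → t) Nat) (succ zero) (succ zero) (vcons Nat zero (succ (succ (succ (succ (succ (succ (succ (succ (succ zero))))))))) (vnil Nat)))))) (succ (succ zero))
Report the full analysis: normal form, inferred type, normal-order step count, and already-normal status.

normal form:
  vnil (Eq (Vec Nat (succ (succ (succ zero)))) (vcons Nat (succ (succ zero)) (succ (succ zero)) (vcons Nat (succ zero) (succ zero) (vcons Nat zero (succ (succ (succ (succ (succ (succ (succ (succ (succ zero))))))))) (vnil Nat)))) (vcons Nat (succ (succ zero)) (succ (succ zero)) (vcons Nat (succ zero) (succ zero) (vcons Nat zero (succ (succ (succ (succ (succ (succ (succ (succ (succ zero))))))))) (vnil Nat)))))
the term's type:
  Vec (Eq (Vec Nat (succ (succ (succ zero)))) (vcons Nat (succ (succ zero)) (succ (succ zero)) (vcons Nat (succ zero) (succ zero) (vcons Nat zero (succ (succ (succ (succ (succ (succ (succ (succ (succ zero))))))))) (vnil Nat)))) (vcons Nat (succ (succ zero)) (succ (succ zero)) (vcons Nat (succ zero) (succ zero) (vcons Nat zero (succ (succ (succ (succ (succ (succ (succ (succ (succ zero))))))))) (vnil Nat))))) zero
steps to reach normal form (normal order): 28
already normal: no
first contracted redex: a beta-redex


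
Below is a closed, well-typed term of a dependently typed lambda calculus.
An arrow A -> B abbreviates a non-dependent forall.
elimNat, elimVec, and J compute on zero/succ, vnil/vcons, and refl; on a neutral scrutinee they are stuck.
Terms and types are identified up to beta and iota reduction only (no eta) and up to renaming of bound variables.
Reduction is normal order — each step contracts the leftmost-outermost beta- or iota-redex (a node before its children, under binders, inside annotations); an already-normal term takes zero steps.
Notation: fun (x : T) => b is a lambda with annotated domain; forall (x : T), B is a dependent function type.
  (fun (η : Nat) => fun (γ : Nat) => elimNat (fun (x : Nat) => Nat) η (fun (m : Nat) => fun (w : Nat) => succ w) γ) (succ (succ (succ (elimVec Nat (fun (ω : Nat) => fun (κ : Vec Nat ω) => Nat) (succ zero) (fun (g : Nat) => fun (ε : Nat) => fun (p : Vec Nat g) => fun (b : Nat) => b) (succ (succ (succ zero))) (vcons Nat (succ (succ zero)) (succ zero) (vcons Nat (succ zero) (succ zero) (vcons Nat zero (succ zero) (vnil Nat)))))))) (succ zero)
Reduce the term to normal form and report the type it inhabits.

reduced normal form:
  succ (succ (succ (succ (succ zero))))
type:
  Nat
observation: 22 normal-order steps separate the term from its normal form.


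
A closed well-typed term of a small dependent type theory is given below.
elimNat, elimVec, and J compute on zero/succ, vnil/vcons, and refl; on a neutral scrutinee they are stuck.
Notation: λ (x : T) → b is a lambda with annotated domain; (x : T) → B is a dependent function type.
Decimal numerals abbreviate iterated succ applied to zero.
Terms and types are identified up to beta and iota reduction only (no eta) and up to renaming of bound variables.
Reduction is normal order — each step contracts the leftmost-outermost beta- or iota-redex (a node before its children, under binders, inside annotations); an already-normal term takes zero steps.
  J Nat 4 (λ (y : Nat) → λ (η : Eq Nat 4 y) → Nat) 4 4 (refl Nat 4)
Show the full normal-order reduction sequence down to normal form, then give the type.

normal-order reduction sequence:
  J Nat 4 (λ (y : Nat) → λ (η : Eq Nat 4 y) → Nat) 4 4 (refl Nat 4)
  ~> 4
type:
  Nat


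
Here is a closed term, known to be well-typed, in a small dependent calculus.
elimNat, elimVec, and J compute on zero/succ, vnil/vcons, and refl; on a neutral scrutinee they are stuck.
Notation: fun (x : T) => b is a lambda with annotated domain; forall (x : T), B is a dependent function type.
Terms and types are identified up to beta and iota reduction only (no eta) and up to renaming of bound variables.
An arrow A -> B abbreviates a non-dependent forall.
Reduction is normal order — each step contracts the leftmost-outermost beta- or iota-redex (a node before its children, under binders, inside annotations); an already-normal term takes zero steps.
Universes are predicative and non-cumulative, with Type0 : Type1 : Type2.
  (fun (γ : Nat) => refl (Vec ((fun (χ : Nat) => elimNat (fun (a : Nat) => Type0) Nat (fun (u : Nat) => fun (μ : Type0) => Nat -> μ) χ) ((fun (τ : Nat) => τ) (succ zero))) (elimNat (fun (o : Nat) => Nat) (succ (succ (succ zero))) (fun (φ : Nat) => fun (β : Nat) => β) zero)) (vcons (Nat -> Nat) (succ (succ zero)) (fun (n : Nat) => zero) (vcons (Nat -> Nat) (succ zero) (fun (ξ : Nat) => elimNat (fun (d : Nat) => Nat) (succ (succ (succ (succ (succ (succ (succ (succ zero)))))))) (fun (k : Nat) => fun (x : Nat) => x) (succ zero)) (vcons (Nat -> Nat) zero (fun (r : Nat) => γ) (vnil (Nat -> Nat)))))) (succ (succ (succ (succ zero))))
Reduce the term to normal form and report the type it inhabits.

normal form:
  refl (Vec (Nat -> Nat) (succ (succ (succ zero)))) (vcons (Nat -> Nat) (succ (succ zero)) (fun (γ : Nat) => zero) (vcons (Nat -> Nat) (succ zero) (fun (χ : Nat) => succ (succ (succ (succ (succ (succ (succ (succ zero)))))))) (vcons (Nat -> Nat) zero (fun (a : Nat) => succ (succ (succ (succ zero)))) (vnil (Nat -> Nat)))))
the term's type:
  Eq (Vec (Nat -> Nat) (succ (succ (succ zero)))) (vcons (Nat -> Nat) (succ (succ zero)) (fun (γ : Nat) => zero) (vcons (Nat -> Nat) (succ zero) (fun (χ : Nat) => succ (succ (succ (succ (succ (succ (succ (succ zero)))))))) (vcons (Nat -> Nat) zero (fun (a : Nat) => succ (succ (succ (succ zero)))) (vnil (Nat -> Nat))))) (vcons (Nat -> Nat) (succ (succ zero)) (fun (u : Nat) => zero) (vcons (Nat -> Nat) (succ zero) (fun (μ : Nat) => succ (succ (succ (succ (succ (succ (succ (succ zero)))))))) (vcons (Nat -> Nat) zero (fun (τ : Nat) => succ (succ (succ (succ zero)))) (vnil (Nat -> Nat)))))


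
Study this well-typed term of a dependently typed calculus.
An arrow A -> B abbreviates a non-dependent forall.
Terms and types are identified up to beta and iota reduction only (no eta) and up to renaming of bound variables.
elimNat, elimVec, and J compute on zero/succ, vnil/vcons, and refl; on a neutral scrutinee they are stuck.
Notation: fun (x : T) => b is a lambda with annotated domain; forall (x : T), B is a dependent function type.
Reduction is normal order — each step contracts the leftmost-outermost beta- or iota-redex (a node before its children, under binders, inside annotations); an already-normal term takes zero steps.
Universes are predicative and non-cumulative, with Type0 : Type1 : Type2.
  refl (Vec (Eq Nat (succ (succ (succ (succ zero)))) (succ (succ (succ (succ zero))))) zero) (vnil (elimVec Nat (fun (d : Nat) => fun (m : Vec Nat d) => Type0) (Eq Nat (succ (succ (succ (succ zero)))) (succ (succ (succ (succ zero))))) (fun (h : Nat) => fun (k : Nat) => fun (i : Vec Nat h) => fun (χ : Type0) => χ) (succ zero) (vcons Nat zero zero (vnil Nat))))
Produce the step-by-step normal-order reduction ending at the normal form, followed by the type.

normal-order reduction:
  refl (Vec (Eq Nat (succ (succ (succ (succ zero)))) (succ (succ (succ (succ zero))))) zero) (vnil (elimVec Nat (fun (d : Nat) => fun (m : Vec Nat d) => Type0) (Eq Nat (succ (succ (succ (succ zero)))) (succ (succ (succ (succ zero))))) (fun (h : Nat) => fun (k : Nat) => fun (i : Vec Nat h) => fun (χ : Type0) => χ) (succ zero) (vcons Nat zero zero (vnil Nat))))
  ~> refl (Vec (Eq Nat (succ (succ (succ (succ zero)))) (succ (succ (succ (succ zero))))) zero) (vnil ((fun (d : Nat) => fun (m : Nat) => fun (h : Vec Nat d) => fun (k : Type0) => k) zero zero (vnil Nat) (elimVec Nat (fun (i : Nat) => fun (χ : Vec Nat i) => Type0) (Eq Nat (succ (succ (succ (succ zero)))) (succ (succ (succ (succ zero))))) (fun (β : Nat) => fun (p : Nat) => fun (f : Vec Nat β) => fun (r : Type0) => r) zero (vnil Nat))))
  ~> refl (Vec (Eq Nat (succ (succ (succ (succ zero)))) (succ (succ (succ (succ zero))))) zero) (vnil ((fun (d : Nat) => fun (m : Vec Nat zero) => fun (h : Type0) => h) zero (vnil Nat) (elimVec Nat (fun (k : Nat) => fun (i : Vec Nat k) => Type0) (Eq Nat (succ (succ (succ (succ zero)))) (succ (succ (succ (succ zero))))) (fun (χ : Nat) => fun (β : Nat) => fun (p : Vec Nat χ) => fun (f : Type0) => f) zero (vnil Nat))))
  ~> refl (Vec (Eq Nat (succ (succ (succ (succ zero)))) (succ (succ (succ (succ zero))))) zero) (vnil ((fun (d : Vec Nat zero) => fun (m : Type0) => m) (vnil Nat) (elimVec Nat (fun (h : Nat) => fun (k : Vec Nat h) => Type0) (Eq Nat (succ (succ (succ (succ zero)))) (succ (succ (succ (succ zero))))) (fun (i : Nat) => fun (χ : Nat) => fun (β : Vec Nat i) => fun (p : Type0) => p) zero (vnil Nat))))
  ~> refl (Vec (Eq Nat (succ (succ (succ (succ zero)))) (succ (succ (succ (succ zero))))) zero) (vnil ((fun (d : Type0) => d) (elimVec Nat (fun (m : Nat) => fun (h : Vec Nat m) => Type0) (Eq Nat (succ (succ (succ (succ zero)))) (succ (succ (succ (succ zero))))) (fun (k : Nat) => fun (i : Nat) => fun (χ : Vec Nat k) => fun (β : Type0) => β) zero (vnil Nat))))
  ~> refl (Vec (Eq Nat (succ (succ (succ (succ zero)))) (succ (succ (succ (succ zero))))) zero) (vnil (elimVec Nat (fun (d : Nat) => fun (m : Vec Nat d) => Type0) (Eq Nat (succ (succ (succ (succ zero)))) (succ (succ (succ (succ zero))))) (fun (h : Nat) => fun (k : Nat) => fun (i : Vec Nat h) => fun (χ : Type0) => χ) zero (vnil Nat)))
  ~> refl (Vec (Eq Nat (succ (succ (succ (succ zero)))) (succ (succ (succ (succ zero))))) zero) (vnil (Eq Nat (succ (succ (succ (succ zero)))) (succ (succ (succ (succ zero))))))
type:
  Eq (Vec (Eq Nat (succ (succ (succ (succ zero)))) (succ (succ (succ (succ zero))))) zero) (vnil (Eq Nat (succ (succ (succ (succ zero)))) (succ (succ (succ (succ zero)))))) (vnil (Eq Nat (succ (succ (succ (succ zero)))) (succ (succ (succ (succ zero))))))


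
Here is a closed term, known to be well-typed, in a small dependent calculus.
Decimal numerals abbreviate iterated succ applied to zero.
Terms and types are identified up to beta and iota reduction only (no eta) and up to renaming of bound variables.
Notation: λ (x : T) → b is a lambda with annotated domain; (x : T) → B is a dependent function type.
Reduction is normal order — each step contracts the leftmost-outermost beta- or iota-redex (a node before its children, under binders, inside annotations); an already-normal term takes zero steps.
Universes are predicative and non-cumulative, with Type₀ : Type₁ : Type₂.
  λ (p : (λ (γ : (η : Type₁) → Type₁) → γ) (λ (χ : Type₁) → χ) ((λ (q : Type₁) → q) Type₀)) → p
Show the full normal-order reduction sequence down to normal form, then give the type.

reduction (normal order):
  λ (p : (λ (γ : (η : Type₁) → Type₁) → γ) (λ (χ : Type₁) → χ) ((λ (q : Type₁) → q) Type₀)) → p
  ~> λ (p : (λ (γ : Type₁) → γ) ((λ (η : Type₁) → η) Type₀)) → p
  ~> λ (p : (λ (γ : Type₁) → γ) Type₀) → p
  ~> λ (p : Type₀) → p
inferred type:
  (p : Type₀) → Type₀


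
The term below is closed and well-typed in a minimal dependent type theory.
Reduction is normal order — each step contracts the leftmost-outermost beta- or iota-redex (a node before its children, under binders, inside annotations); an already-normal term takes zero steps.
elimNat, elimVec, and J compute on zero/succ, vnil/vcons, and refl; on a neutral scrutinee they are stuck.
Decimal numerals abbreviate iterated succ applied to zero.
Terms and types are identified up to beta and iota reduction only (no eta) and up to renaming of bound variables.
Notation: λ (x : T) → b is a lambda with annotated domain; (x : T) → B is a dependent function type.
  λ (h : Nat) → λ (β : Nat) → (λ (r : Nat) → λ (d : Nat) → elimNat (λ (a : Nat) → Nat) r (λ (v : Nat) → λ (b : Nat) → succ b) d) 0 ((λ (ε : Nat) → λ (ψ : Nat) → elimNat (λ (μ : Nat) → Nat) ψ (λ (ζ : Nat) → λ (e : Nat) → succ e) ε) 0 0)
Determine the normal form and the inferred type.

reduced normal form:
  λ (h : Nat) → λ (β : Nat) → 0
type:
  (h : Nat) → (β : Nat) → Nat


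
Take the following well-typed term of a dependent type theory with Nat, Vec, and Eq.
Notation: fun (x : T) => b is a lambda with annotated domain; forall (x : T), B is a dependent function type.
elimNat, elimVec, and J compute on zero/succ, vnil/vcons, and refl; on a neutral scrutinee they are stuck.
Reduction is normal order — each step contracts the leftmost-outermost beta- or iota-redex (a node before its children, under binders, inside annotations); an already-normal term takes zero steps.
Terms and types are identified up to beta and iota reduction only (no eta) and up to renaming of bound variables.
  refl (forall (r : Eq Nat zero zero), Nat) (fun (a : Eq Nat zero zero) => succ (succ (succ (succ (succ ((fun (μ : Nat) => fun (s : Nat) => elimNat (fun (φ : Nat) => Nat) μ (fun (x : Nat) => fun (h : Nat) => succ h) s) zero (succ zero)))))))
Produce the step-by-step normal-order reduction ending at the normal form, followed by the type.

reduction (normal order):
  refl (forall (r : Eq Nat zero zero), Nat) (fun (a : Eq Nat zero zero) => succ (succ (succ (succ (succ ((fun (μ : Nat) => fun (s : Nat) => elimNat (fun (φ : Nat) => Nat) μ (fun (x : Nat) => fun (h : Nat) => succ h) s) zero (succ zero)))))))
  ~> refl (forall (r : Eq Nat zero zero), Nat) (fun (a : Eq Nat zero zero) => succ (succ (succ (succ (succ ((fun (μ : Nat) => elimNat (fun (s : Nat) => Nat) zero (fun (φ : Nat) => fun (x : Nat) => succ x) μ) (succ zero)))))))
  ~> refl (forall (r : Eq Nat zero zero), Nat) (fun (a : Eq Nat zero zero) => succ (succ (succ (succ (succ (elimNat (fun (μ : Nat) => Nat) zero (fun (s : Nat) => fun (φ : Nat) => succ φ) (succ zero)))))))
  ~> refl (forall (r : Eq Nat zero zero), Nat) (fun (a : Eq Nat zero zero) => succ (succ (succ (succ (succ ((fun (μ : Nat) => fun (s : Nat) => succ s) zero (elimNat (fun (φ : Nat) => Nat) zero (fun (x : Nat) => fun (h : Nat) => succ h) zero)))))))
  ~> refl (forall (r : Eq Nat zero zero), Nat) (fun (a : Eq Nat zero zero) => succ (succ (succ (succ (succ ((fun (μ : Nat) => succ μ) (elimNat (fun (s : Nat) => Nat) zero (fun (φ : Nat) => fun (x : Nat) => succ x) zero)))))))
  ~> refl (forall (r : Eq Nat zero zero), Nat) (fun (a : Eq Nat zero zero) => succ (succ (succ (succ (succ (succ (elimNat (fun (μ : Nat) => Nat) zero (fun (s : Nat) => fun (φ : Nat) => succ φ) zero)))))))
  ~> refl (forall (r : Eq Nat zero zero), Nat) (fun (a : Eq Nat zero zero) => succ (succ (succ (succ (succ (succ zero))))))
inferred type:
  Eq (forall (r : Eq Nat zero zero), Nat) (fun (a : Eq Nat zero zero) => succ (succ (succ (succ (succ (succ zero)))))) (fun (μ : Eq Nat zero zero) => succ (succ (succ (succ (succ (succ zero))))))
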